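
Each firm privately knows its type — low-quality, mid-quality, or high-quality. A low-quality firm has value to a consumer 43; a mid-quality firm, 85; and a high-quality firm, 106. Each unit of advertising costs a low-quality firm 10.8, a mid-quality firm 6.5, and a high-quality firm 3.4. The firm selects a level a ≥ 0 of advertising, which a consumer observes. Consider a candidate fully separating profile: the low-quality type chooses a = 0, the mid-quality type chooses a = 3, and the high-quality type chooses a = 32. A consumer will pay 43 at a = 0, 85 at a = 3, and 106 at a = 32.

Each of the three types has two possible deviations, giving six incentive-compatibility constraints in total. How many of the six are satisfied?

3

High-quality (own payoff 106 − 3.4×32 = -2.8): to a=0 gives 43 → profitable ✗; to a=3 gives 85 − 3.4×3 = 74.8 → profitable ✗.
Low-quality (own payoff 43): to a=3 gives 85 − 10.8×3 = 52.6 → profitable ✗; to a=32 gives 106 − 10.8×32 = -239.6 → no gain ✓.
Mid-quality (own payoff 85 − 6.5×3 = 65.5): to a=0 gives 43 → no gain ✓; to a=32 gives 106 − 6.5×32 = -102 → no gain ✓.
3 of the 6 constraints hold; not an equilibrium.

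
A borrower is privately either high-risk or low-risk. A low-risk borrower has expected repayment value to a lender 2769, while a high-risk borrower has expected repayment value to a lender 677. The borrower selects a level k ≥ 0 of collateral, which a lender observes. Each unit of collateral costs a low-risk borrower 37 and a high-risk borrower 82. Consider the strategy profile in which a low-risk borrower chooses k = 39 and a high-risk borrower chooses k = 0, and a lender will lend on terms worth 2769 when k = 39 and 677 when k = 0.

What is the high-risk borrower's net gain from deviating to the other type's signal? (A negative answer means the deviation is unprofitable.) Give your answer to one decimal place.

Playing k = 0 the high-risk borrower receives 677.
Deviating to k = 39 brings payment 2769 at cost 82 × 39 = 3198, netting -429.
Gain from deviating: -429 − 677 = -1106.0.
The gain is negative, so the high-risk type's incentive-compatibility constraint is satisfied.

-1106.0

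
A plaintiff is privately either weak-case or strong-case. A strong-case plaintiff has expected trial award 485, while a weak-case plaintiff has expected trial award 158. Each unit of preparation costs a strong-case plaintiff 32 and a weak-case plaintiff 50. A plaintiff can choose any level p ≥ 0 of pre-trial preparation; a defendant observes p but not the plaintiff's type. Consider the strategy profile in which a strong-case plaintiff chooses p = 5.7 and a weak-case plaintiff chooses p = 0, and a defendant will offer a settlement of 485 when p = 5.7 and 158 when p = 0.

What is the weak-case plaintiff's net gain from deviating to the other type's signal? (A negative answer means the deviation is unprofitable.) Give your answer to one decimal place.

42.0

Playing p = 0 the weak-case plaintiff receives 158.
Deviating to p = 5.7 brings payment 485 at cost 50 × 5.7 = 285, netting 200.
Gain from deviating: 200 − 158 = 42.0.
The gain is positive, so the weak-case type's incentive-compatibility constraint is violated — this profile is not a separating equilibrium.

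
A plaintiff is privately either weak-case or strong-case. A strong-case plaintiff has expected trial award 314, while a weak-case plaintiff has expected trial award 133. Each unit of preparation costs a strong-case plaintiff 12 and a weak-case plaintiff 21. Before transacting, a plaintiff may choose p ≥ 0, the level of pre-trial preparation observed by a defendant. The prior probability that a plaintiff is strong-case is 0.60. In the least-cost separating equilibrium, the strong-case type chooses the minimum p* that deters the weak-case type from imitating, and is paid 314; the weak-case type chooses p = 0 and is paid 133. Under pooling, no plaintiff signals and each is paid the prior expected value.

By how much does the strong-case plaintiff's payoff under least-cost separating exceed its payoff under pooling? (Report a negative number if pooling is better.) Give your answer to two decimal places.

-31.03

Least-cost separating signal: p* solves 133 = 314 − 21·p*, so p* = (314 − 133)/21 ≈ 8.6190.
Strong-case type's separating payoff: 314 − 12 × p* = 314 − 12 × (314 − 133)/21 = 314 − 2172/21 ≈ 210.5714.
Pooling payoff: 0.60 × 314 + 0.40 × 133 = 241.6.
Difference: 210.5714 − 241.6 = -31.0286, i.e. -31.03 to two decimal places.
The strong-case type would prefer the pooling outcome.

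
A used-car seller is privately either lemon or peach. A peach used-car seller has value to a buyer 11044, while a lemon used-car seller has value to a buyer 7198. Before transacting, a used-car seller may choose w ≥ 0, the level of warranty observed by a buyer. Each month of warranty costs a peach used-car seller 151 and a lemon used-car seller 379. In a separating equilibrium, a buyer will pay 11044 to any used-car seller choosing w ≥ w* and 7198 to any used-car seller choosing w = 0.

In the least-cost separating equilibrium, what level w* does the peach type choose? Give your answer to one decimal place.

10.1

A lemon used-car seller choosing w = 0 receives 7198.
Imitating at w* instead would pay 11044 at cost 379·w*, netting 11044 − 379·w*.
Indifference: 7198 = 11044 − 379·w*, so w* = (11044 − 7198) / 379 ≈ 10.1.
This is the lemon type's binding incentive-compatibility constraint; any w ≥ 10.1 sustains separation on that side.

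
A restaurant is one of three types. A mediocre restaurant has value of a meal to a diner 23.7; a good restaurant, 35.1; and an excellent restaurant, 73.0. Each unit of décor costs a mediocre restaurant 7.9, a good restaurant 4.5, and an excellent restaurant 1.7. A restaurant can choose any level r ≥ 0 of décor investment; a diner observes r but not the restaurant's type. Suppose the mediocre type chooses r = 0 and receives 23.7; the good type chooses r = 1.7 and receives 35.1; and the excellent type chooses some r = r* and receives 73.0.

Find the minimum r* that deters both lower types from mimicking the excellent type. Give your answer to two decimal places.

Mediocre type (on-path payoff 23.7) won't mimic when 23.7 ≥ 73.0 − 7.9·r*, i.e. r* ≥ 6.24.
Good type (on-path payoff 35.1 − 4.5×1.7 = 27.45) won't mimic when 27.45 ≥ 73.0 − 4.5·r*, i.e. r* ≥ 10.12.
Both must hold, so r* = max(6.24, 10.12) = 10.12. The good type's constraint binds.

10.12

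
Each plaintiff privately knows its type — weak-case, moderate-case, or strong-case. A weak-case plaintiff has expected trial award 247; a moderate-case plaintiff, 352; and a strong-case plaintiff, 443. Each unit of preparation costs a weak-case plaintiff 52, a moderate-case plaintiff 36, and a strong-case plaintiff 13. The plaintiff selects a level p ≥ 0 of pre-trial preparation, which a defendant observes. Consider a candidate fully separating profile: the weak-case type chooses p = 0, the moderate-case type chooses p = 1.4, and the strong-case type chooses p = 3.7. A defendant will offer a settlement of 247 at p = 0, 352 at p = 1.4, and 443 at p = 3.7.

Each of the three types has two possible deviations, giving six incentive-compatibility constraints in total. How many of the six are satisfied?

Moderate-case (own payoff 352 − 36×1.4 = 301.6): to p=0 gives 247 → no gain ✓; to p=3.7 gives 443 − 36×3.7 = 309.8 → profitable ✗.
Strong-case (own payoff 443 − 13×3.7 = 394.9): to p=0 gives 247 → no gain ✓; to p=1.4 gives 352 − 13×1.4 = 333.8 → no gain ✓.
Weak-case (own payoff 247): to p=1.4 gives 352 − 52×1.4 = 279.2 → profitable ✗; to p=3.7 gives 443 − 52×3.7 = 250.6 → profitable ✗.
3 of the 6 constraints hold; not an equilibrium.

3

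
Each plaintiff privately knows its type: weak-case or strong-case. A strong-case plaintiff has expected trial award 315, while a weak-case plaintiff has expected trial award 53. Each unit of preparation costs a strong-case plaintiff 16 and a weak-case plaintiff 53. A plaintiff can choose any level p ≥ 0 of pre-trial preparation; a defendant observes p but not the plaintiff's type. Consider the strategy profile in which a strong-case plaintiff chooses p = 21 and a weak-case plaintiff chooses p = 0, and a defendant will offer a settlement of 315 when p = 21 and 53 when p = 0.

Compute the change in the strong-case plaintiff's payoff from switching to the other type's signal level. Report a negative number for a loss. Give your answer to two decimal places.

Playing p = 21 the strong-case plaintiff receives 315 − 16 × 21 = -21.
Deviating to p = 0 yields 53 instead.
Gain from deviating: 53 − (-21) = 74.00.
The gain is positive, so the strong-case type's incentive-compatibility constraint is violated — this profile is not a separating equilibrium.

74.00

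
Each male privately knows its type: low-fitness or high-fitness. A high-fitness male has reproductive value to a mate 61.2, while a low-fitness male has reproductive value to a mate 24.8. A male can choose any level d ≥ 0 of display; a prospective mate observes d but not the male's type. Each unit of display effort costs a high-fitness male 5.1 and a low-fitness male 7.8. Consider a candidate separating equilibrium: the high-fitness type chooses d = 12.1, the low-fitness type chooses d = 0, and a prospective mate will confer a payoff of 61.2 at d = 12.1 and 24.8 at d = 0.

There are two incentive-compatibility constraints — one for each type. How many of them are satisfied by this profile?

1

High-fitness type: signal → 61.2 − 5.1 × 12.1 = -0.51; deviate to 0 → 24.8. IC fails (-0.51 < 24.8).
Low-fitness type: stay at 0 → 24.8; mimic → 61.2 − 7.8 × 12.1 = -33.18. IC holds (24.8 ≥ -33.18).
1 of 2 constraints hold, so this profile is not an equilibrium.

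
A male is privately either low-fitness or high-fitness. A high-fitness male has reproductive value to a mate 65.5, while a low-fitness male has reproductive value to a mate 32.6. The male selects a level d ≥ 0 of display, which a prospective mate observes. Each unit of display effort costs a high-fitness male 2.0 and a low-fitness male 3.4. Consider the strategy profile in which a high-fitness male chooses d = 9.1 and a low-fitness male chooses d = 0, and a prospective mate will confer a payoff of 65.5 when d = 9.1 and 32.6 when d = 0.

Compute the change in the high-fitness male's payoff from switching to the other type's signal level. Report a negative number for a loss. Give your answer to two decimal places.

Playing d = 9.1 the high-fitness male receives 65.5 − 2.0 × 9.1 = 47.3.
Deviating to d = 0 yields 32.6 instead.
Gain from deviating: 32.6 − 47.3 = -14.70.
The gain is negative, so the high-fitness type's incentive-compatibility constraint is satisfied.

-14.70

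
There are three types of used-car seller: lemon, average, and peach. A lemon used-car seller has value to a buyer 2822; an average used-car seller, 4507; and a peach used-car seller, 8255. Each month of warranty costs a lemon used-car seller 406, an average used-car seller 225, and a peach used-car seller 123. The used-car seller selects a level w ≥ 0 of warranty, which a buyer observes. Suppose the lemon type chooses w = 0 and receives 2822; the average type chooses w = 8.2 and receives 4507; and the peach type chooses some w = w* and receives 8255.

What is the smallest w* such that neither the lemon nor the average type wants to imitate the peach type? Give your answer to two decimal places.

24.86

Average type (on-path payoff 4507 − 225×8.2 = 2662) won't mimic when 2662 ≥ 8255 − 225·w*, i.e. w* ≥ 24.86.
Lemon type (on-path payoff 2822) won't mimic when 2822 ≥ 8255 − 406·w*, i.e. w* ≥ 13.38.
Both must hold, so w* = max(13.38, 24.86) = 24.86. The average type's constraint binds.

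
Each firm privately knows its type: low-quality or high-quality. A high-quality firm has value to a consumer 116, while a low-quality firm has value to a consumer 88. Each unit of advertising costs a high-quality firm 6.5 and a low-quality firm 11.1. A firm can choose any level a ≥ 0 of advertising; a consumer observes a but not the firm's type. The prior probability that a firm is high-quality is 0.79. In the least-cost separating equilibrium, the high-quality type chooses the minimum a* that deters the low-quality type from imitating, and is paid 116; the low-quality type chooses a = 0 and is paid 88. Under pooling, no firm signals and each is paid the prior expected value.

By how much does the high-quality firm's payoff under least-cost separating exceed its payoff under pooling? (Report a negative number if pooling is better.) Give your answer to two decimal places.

Least-cost separating signal: a* solves 88 = 116 − 11.1·a*, so a* = (116 − 88)/11.1 ≈ 2.5225.
High-quality type's separating payoff: 116 − 6.5 × a* = 116 − 6.5 × (116 − 88)/11.1 = 116 − 182/11.1 ≈ 99.6036.
Pooling payoff: 0.79 × 116 + 0.21 × 88 = 110.12.
Difference: 99.6036 − 110.12 = -10.5164, i.e. -10.52 to two decimal places.
The high-quality type would prefer the pooling outcome.

-10.52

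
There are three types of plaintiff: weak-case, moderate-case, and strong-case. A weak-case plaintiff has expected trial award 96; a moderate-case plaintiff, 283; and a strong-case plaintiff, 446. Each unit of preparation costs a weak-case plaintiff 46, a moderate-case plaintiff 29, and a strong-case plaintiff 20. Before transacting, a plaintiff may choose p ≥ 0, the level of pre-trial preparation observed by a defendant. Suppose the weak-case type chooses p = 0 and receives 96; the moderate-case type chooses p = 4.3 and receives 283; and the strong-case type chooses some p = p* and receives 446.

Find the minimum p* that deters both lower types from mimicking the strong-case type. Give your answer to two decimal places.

Moderate-case type (on-path payoff 283 − 29×4.3 = 158.3) won't mimic when 158.3 ≥ 446 − 29·p*, i.e. p* ≥ 9.92.
Weak-case type (on-path payoff 96) won't mimic when 96 ≥ 446 − 46·p*, i.e. p* ≥ 7.61.
Both must hold, so p* = max(7.61, 9.92) = 9.92. The moderate-case type's constraint binds.

9.92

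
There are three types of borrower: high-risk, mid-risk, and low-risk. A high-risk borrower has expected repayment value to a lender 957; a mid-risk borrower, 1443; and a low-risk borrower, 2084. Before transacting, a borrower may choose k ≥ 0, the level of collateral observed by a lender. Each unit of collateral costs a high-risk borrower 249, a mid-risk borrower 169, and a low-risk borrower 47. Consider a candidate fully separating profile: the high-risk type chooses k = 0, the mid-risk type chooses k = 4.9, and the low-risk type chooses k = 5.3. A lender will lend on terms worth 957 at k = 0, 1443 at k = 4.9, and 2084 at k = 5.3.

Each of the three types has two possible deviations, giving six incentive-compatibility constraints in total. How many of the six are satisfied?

High-risk (own payoff 957): to k=4.9 gives 1443 − 249×4.9 = 222.9 → no gain ✓; to k=5.3 gives 2084 − 249×5.3 = 764.3 → no gain ✓.
Low-risk (own payoff 2084 − 47×5.3 = 1834.9): to k=0 gives 957 → no gain ✓; to k=4.9 gives 1443 − 47×4.9 = 1212.7 → no gain ✓.
Mid-risk (own payoff 1443 − 169×4.9 = 614.9): to k=0 gives 957 → profitable ✗; to k=5.3 gives 2084 − 169×5.3 = 1188.3 → profitable ✗.
4 of the 6 constraints hold; not an equilibrium.

4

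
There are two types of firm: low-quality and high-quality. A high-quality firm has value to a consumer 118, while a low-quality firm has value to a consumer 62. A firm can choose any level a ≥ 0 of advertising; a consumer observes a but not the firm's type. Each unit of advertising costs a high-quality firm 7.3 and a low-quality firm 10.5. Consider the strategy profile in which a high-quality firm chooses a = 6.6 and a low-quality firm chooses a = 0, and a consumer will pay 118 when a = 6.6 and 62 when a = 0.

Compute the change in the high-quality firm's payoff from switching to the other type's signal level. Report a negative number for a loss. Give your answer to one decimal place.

-7.8

Playing a = 6.6 the high-quality firm receives 118 − 7.3 × 6.6 = 69.82.
Deviating to a = 0 yields 62 instead.
Gain from deviating: 62 − 69.82 = -7.82, i.e. -7.8 to one decimal place.
The gain is negative, so the high-quality type's incentive-compatibility constraint is satisfied.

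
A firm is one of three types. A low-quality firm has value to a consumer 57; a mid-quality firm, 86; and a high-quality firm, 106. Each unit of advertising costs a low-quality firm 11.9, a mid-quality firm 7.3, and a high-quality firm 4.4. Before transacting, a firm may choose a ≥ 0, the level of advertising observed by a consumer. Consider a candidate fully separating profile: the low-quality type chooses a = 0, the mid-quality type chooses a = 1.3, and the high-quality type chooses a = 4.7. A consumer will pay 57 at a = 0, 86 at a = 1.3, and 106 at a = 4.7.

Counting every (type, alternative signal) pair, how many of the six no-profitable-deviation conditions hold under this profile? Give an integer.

High-quality (own payoff 106 − 4.4×4.7 = 85.32): to a=0 gives 57 → no gain ✓; to a=1.3 gives 86 − 4.4×1.3 = 80.28 → no gain ✓.
Low-quality (own payoff 57): to a=1.3 gives 86 − 11.9×1.3 = 70.53 → profitable ✗; to a=4.7 gives 106 − 11.9×4.7 = 50.07 → no gain ✓.
Mid-quality (own payoff 86 − 7.3×1.3 = 76.51): to a=0 gives 57 → no gain ✓; to a=4.7 gives 106 − 7.3×4.7 = 71.69 → no gain ✓.
5 of the 6 constraints hold; not an equilibrium.

5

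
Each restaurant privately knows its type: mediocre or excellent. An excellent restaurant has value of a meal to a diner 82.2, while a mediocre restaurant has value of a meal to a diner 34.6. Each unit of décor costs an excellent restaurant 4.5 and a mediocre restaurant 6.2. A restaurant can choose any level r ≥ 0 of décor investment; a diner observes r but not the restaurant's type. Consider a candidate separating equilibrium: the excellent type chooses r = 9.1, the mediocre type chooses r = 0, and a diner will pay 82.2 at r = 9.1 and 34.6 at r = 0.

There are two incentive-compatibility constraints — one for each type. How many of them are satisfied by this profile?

Mediocre type: stay at 0 → 34.6; mimic → 82.2 − 6.2 × 9.1 = 25.78. IC holds (34.6 ≥ 25.78).
Excellent type: signal → 82.2 − 4.5 × 9.1 = 41.25; deviate to 0 → 34.6. IC holds (41.25 ≥ 34.6).
2 of 2 constraints hold, so this is a separating equilibrium.

2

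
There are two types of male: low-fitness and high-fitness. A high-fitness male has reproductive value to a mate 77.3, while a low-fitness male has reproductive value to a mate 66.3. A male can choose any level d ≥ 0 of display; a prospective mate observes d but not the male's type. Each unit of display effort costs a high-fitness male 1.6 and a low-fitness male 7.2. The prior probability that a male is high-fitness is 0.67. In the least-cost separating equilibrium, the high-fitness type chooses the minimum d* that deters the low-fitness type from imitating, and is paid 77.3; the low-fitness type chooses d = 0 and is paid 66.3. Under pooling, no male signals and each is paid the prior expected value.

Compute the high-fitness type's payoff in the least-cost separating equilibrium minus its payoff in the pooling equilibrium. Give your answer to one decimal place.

1.2

Least-cost separating signal: d* solves 66.3 = 77.3 − 7.2·d*, so d* = (77.3 − 66.3)/7.2 ≈ 1.5278.
High-fitness type's separating payoff: 77.3 − 1.6 × d* = 77.3 − 1.6 × (77.3 − 66.3)/7.2 = 77.3 − 17.6/7.2 ≈ 74.856.
Pooling payoff: 0.67 × 77.3 + 0.33 × 66.3 = 73.67.
Difference: 74.856 − 73.67 = 1.186, i.e. 1.2 to one decimal place.
The high-fitness type prefers to separate.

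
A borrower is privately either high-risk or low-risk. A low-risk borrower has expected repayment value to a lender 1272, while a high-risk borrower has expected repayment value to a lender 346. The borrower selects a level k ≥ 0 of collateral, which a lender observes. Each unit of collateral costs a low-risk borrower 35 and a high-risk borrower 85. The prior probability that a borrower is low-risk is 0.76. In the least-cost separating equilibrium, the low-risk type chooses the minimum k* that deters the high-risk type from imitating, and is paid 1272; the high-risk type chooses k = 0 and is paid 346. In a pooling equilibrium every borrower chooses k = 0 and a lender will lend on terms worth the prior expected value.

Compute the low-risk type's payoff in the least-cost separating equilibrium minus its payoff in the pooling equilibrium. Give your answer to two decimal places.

Least-cost separating signal: k* solves 346 = 1272 − 85·k*, so k* = (1272 − 346)/85 ≈ 10.8941.
Low-risk type's separating payoff: 1272 − 35 × k* = 1272 − 35 × (1272 − 346)/85 = 1272 − 32410/85 ≈ 890.7059.
Pooling payoff: 0.76 × 1272 + 0.24 × 346 = 1049.76.
Difference: 890.7059 − 1049.76 = -159.0541, i.e. -159.05 to two decimal places.
The low-risk type would prefer the pooling outcome.

-159.05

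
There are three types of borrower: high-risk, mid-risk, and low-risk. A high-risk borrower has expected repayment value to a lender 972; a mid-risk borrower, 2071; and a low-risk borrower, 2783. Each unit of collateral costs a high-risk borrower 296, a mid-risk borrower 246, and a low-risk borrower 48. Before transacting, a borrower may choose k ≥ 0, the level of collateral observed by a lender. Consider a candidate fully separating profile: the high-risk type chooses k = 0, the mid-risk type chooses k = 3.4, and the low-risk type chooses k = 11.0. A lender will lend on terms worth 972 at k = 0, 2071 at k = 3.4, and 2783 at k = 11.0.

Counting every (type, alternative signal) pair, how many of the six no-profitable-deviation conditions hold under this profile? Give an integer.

High-risk (own payoff 972): to k=3.4 gives 2071 − 296×3.4 = 1064.6 → profitable ✗; to k=11.0 gives 2783 − 296×11.0 = -473 → no gain ✓.
Low-risk (own payoff 2783 − 48×11.0 = 2255): to k=0 gives 972 → no gain ✓; to k=3.4 gives 2071 − 48×3.4 = 1907.8 → no gain ✓.
Mid-risk (own payoff 2071 − 246×3.4 = 1234.6): to k=0 gives 972 → no gain ✓; to k=11.0 gives 2783 − 246×11.0 = 77 → no gain ✓.
5 of the 6 constraints hold; not an equilibrium.

5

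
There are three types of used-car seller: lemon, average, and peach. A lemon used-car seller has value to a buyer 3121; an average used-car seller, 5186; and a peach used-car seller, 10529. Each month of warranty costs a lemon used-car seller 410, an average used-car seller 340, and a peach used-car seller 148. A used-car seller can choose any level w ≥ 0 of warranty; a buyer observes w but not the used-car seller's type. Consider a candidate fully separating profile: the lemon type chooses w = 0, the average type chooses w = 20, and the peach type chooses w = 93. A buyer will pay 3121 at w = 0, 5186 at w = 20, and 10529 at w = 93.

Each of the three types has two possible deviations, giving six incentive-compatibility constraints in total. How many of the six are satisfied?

3

Peach (own payoff 10529 − 148×93 = -3235): to w=0 gives 3121 → profitable ✗; to w=20 gives 5186 − 148×20 = 2226 → profitable ✗.
Average (own payoff 5186 − 340×20 = -1614): to w=0 gives 3121 → profitable ✗; to w=93 gives 10529 − 340×93 = -21091 → no gain ✓.
Lemon (own payoff 3121): to w=20 gives 5186 − 410×20 = -3014 → no gain ✓; to w=93 gives 10529 − 410×93 = -27601 → no gain ✓.
3 of the 6 constraints hold; not an equilibrium.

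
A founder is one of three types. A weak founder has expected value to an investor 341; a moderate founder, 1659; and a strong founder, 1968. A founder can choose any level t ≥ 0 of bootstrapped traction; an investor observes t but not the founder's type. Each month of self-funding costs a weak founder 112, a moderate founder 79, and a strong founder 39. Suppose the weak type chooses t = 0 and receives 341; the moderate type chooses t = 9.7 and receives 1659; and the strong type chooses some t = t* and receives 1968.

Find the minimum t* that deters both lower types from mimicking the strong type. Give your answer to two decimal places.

14.53

Moderate type (on-path payoff 1659 − 79×9.7 = 892.7) won't mimic when 892.7 ≥ 1968 − 79·t*, i.e. t* ≥ 13.61.
Weak type (on-path payoff 341) won't mimic when 341 ≥ 1968 − 112·t*, i.e. t* ≥ 14.53.
Both must hold, so t* = max(14.53, 13.61) = 14.53. The weak type's constraint binds.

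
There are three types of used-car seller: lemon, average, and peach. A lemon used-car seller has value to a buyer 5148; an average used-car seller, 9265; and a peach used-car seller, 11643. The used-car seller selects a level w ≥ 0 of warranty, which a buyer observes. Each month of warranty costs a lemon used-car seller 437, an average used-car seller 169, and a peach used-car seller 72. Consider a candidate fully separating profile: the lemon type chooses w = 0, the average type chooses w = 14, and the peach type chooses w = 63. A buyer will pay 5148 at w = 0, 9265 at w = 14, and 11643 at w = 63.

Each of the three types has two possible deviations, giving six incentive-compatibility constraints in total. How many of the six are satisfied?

Peach (own payoff 11643 − 72×63 = 7107): to w=0 gives 5148 → no gain ✓; to w=14 gives 9265 − 72×14 = 8257 → profitable ✗.
Lemon (own payoff 5148): to w=14 gives 9265 − 437×14 = 3147 → no gain ✓; to w=63 gives 11643 − 437×63 = -15888 → no gain ✓.
Average (own payoff 9265 − 169×14 = 6899): to w=0 gives 5148 → no gain ✓; to w=63 gives 11643 − 169×63 = 996 → no gain ✓.
5 of the 6 constraints hold; not an equilibrium.

5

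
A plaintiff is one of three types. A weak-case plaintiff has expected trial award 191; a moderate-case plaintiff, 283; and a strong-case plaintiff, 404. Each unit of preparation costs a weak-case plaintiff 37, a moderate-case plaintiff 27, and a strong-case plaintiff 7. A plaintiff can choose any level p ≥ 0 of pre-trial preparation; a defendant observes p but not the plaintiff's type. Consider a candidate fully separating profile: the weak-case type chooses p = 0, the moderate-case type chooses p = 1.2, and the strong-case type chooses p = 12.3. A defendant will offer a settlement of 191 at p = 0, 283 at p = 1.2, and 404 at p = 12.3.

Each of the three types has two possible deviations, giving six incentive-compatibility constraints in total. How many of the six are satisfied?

Strong-case (own payoff 404 − 7×12.3 = 317.9): to p=0 gives 191 → no gain ✓; to p=1.2 gives 283 − 7×1.2 = 274.6 → no gain ✓.
Moderate-case (own payoff 283 − 27×1.2 = 250.6): to p=0 gives 191 → no gain ✓; to p=12.3 gives 404 − 27×12.3 = 71.9 → no gain ✓.
Weak-case (own payoff 191): to p=1.2 gives 283 − 37×1.2 = 238.6 → profitable ✗; to p=12.3 gives 404 − 37×12.3 = -51.1 → no gain ✓.
5 of the 6 constraints hold; not an equilibrium.

5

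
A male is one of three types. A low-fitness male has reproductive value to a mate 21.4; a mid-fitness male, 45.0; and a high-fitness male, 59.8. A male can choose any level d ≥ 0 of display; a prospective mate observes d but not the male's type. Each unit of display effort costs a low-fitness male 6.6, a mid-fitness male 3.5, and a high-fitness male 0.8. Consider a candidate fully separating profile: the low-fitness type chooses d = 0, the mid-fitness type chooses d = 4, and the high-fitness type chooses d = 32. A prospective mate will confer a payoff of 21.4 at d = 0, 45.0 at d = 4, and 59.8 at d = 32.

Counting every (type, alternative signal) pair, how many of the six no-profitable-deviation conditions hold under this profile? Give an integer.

High-fitness (own payoff 59.8 − 0.8×32 = 34.2): to d=0 gives 21.4 → no gain ✓; to d=4 gives 45.0 − 0.8×4 = 41.8 → profitable ✗.
Mid-fitness (own payoff 45.0 − 3.5×4 = 31): to d=0 gives 21.4 → no gain ✓; to d=32 gives 59.8 − 3.5×32 = -52.2 → no gain ✓.
Low-fitness (own payoff 21.4): to d=4 gives 45.0 − 6.6×4 = 18.6 → no gain ✓; to d=32 gives 59.8 − 6.6×32 = -151.4 → no gain ✓.
5 of the 6 constraints hold; not an equilibrium.

5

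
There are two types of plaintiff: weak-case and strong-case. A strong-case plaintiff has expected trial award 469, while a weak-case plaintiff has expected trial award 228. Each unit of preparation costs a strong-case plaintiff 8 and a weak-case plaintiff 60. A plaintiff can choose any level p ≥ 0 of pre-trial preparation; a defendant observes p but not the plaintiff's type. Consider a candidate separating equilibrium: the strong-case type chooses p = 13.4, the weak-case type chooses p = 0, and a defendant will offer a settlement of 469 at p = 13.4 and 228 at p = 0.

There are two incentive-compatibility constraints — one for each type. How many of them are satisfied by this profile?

Strong-case type: signal → 469 − 8 × 13.4 = 361.8; deviate to 0 → 228. IC holds (361.8 ≥ 228).
Weak-case type: stay at 0 → 228; mimic → 469 − 60 × 13.4 = -335. IC holds (228 ≥ -335).
2 of 2 constraints hold, so this is a separating equilibrium.

2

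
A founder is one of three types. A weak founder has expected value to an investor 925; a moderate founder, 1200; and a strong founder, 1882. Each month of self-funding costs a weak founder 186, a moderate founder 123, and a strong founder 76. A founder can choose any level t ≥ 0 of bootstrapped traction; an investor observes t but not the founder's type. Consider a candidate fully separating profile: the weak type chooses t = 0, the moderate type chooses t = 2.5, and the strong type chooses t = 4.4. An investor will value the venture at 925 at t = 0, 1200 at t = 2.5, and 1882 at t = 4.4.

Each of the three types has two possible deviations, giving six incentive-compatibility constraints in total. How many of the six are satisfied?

Strong (own payoff 1882 − 76×4.4 = 1547.6): to t=0 gives 925 → no gain ✓; to t=2.5 gives 1200 − 76×2.5 = 1010 → no gain ✓.
Weak (own payoff 925): to t=2.5 gives 1200 − 186×2.5 = 735 → no gain ✓; to t=4.4 gives 1882 − 186×4.4 = 1063.6 → profitable ✗.
Moderate (own payoff 1200 − 123×2.5 = 892.5): to t=0 gives 925 → profitable ✗; to t=4.4 gives 1882 − 123×4.4 = 1340.8 → profitable ✗.
3 of the 6 constraints hold; not an equilibrium.

3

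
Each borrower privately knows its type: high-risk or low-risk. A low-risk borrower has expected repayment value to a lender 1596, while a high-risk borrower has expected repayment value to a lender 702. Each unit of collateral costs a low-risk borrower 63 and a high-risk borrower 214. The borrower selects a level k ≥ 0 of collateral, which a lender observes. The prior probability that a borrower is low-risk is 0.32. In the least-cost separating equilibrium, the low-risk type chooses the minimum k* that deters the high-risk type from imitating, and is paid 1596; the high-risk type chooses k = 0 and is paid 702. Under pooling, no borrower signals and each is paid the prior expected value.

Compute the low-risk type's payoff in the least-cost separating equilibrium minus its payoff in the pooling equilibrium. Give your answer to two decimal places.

344.73

Least-cost separating signal: k* solves 702 = 1596 − 214·k*, so k* = (1596 − 702)/214 ≈ 4.1776.
Low-risk type's separating payoff: 1596 − 63 × k* = 1596 − 63 × (1596 − 702)/214 = 1596 − 56322/214 ≈ 1332.8131.
Pooling payoff: 0.32 × 1596 + 0.68 × 702 = 988.08.
Difference: 1332.8131 − 988.08 = 344.7331, i.e. 344.73 to two decimal places.
The low-risk type prefers to separate.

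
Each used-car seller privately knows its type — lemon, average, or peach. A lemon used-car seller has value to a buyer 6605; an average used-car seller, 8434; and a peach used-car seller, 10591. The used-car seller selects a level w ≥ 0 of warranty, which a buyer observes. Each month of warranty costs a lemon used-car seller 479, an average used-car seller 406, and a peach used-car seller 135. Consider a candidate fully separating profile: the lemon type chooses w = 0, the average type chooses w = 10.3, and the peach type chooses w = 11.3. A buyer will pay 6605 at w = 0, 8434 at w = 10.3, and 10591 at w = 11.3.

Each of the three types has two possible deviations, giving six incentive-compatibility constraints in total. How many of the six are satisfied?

4

Peach (own payoff 10591 − 135×11.3 = 9065.5): to w=0 gives 6605 → no gain ✓; to w=10.3 gives 8434 − 135×10.3 = 7043.5 → no gain ✓.
Average (own payoff 8434 − 406×10.3 = 4252.2): to w=0 gives 6605 → profitable ✗; to w=11.3 gives 10591 − 406×11.3 = 6003.2 → profitable ✗.
Lemon (own payoff 6605): to w=10.3 gives 8434 − 479×10.3 = 3500.3 → no gain ✓; to w=11.3 gives 10591 − 479×11.3 = 5178.3 → no gain ✓.
4 of the 6 constraints hold; not an equilibrium.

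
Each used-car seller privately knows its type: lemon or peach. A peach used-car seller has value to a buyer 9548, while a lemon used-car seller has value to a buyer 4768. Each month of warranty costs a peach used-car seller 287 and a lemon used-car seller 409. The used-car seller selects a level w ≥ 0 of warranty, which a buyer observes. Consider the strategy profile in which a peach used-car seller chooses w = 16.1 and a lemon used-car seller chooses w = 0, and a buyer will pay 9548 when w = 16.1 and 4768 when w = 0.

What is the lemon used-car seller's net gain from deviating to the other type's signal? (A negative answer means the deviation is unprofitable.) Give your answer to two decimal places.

Playing w = 0 the lemon used-car seller receives 4768.
Deviating to w = 16.1 brings payment 9548 at cost 409 × 16.1 = 6584.9, netting 2963.1.
Gain from deviating: 2963.1 − 4768 = -1804.90.
The gain is negative, so the lemon type's incentive-compatibility constraint is satisfied.

-1804.90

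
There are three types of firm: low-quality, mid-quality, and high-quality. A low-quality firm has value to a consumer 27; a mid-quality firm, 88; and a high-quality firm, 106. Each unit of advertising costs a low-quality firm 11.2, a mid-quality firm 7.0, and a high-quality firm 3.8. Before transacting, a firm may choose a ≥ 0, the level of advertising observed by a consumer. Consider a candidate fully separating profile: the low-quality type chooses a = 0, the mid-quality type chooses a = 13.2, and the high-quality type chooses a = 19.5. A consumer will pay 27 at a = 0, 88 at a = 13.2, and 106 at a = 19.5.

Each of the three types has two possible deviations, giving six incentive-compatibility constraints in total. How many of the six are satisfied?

Low-quality (own payoff 27): to a=13.2 gives 88 − 11.2×13.2 = -59.84 → no gain ✓; to a=19.5 gives 106 − 11.2×19.5 = -112.4 → no gain ✓.
Mid-quality (own payoff 88 − 7.0×13.2 = -4.4): to a=0 gives 27 → profitable ✗; to a=19.5 gives 106 − 7.0×19.5 = -30.5 → no gain ✓.
High-quality (own payoff 106 − 3.8×19.5 = 31.9): to a=0 gives 27 → no gain ✓; to a=13.2 gives 88 − 3.8×13.2 = 37.84 → profitable ✗.
4 of the 6 constraints hold; not an equilibrium.

4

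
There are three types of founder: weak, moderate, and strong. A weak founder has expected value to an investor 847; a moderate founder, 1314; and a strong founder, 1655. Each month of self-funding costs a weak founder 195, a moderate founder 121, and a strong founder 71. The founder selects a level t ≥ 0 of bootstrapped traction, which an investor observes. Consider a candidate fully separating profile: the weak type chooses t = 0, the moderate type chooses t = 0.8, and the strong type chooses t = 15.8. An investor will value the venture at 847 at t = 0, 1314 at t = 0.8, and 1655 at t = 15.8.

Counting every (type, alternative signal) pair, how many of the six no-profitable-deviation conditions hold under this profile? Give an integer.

3

Strong (own payoff 1655 − 71×15.8 = 533.2): to t=0 gives 847 → profitable ✗; to t=0.8 gives 1314 − 71×0.8 = 1257.2 → profitable ✗.
Moderate (own payoff 1314 − 121×0.8 = 1217.2): to t=0 gives 847 → no gain ✓; to t=15.8 gives 1655 − 121×15.8 = -256.8 → no gain ✓.
Weak (own payoff 847): to t=0.8 gives 1314 − 195×0.8 = 1158 → profitable ✗; to t=15.8 gives 1655 − 195×15.8 = -1426 → no gain ✓.
3 of the 6 constraints hold; not an equilibrium.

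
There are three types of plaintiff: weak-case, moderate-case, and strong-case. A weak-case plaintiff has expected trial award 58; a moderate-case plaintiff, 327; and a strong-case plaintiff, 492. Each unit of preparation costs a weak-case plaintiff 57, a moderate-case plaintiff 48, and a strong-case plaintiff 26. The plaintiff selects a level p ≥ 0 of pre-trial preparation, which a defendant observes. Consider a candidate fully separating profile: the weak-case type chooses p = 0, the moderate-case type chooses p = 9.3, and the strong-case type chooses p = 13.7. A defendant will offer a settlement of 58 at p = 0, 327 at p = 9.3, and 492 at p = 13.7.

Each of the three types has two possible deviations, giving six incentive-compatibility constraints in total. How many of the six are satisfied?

5

Weak-case (own payoff 58): to p=9.3 gives 327 − 57×9.3 = -203.1 → no gain ✓; to p=13.7 gives 492 − 57×13.7 = -288.9 → no gain ✓.
Strong-case (own payoff 492 − 26×13.7 = 135.8): to p=0 gives 58 → no gain ✓; to p=9.3 gives 327 − 26×9.3 = 85.2 → no gain ✓.
Moderate-case (own payoff 327 − 48×9.3 = -119.4): to p=0 gives 58 → profitable ✗; to p=13.7 gives 492 − 48×13.7 = -165.6 → no gain ✓.
5 of the 6 constraints hold; not an equilibrium.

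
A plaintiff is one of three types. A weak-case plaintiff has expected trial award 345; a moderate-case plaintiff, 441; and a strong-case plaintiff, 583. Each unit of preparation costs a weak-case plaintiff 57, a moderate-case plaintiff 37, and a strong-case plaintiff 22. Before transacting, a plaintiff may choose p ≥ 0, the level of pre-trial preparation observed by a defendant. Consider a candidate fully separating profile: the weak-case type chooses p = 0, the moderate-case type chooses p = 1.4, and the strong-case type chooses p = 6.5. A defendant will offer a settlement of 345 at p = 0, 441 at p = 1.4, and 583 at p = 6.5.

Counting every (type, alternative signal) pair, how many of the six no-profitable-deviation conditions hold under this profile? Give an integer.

Strong-case (own payoff 583 − 22×6.5 = 440): to p=0 gives 345 → no gain ✓; to p=1.4 gives 441 − 22×1.4 = 410.2 → no gain ✓.
Weak-case (own payoff 345): to p=1.4 gives 441 − 57×1.4 = 361.2 → profitable ✗; to p=6.5 gives 583 − 57×6.5 = 212.5 → no gain ✓.
Moderate-case (own payoff 441 − 37×1.4 = 389.2): to p=0 gives 345 → no gain ✓; to p=6.5 gives 583 − 37×6.5 = 342.5 → no gain ✓.
5 of the 6 constraints hold; not an equilibrium.

5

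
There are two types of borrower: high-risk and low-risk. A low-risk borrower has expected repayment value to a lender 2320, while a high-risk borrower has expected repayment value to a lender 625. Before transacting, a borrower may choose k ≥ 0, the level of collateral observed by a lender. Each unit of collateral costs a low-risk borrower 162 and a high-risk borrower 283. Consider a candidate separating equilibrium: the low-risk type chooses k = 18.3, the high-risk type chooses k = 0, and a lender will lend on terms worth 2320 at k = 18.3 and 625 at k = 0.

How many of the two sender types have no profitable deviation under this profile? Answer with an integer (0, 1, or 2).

1

Low-risk type: signal → 2320 − 162 × 18.3 = -644.6; deviate to 0 → 625. IC fails (-644.6 < 625).
High-risk type: stay at 0 → 625; mimic → 2320 − 283 × 18.3 = -2858.9. IC holds (625 ≥ -2858.9).
1 of 2 constraints hold, so this profile is not an equilibrium.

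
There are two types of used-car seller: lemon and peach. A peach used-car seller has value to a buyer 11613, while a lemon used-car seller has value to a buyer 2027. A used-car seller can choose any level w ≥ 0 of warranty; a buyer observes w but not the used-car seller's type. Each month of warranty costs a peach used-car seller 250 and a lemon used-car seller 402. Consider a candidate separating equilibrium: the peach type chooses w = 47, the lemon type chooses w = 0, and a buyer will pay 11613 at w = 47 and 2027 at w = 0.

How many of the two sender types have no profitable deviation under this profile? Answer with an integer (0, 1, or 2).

1

Peach type: signal → 11613 − 250 × 47 = -137; deviate to 0 → 2027. IC fails (-137 < 2027).
Lemon type: stay at 0 → 2027; mimic → 11613 − 402 × 47 = -7281. IC holds (2027 ≥ -7281).
1 of 2 constraints hold, so this profile is not an equilibrium.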